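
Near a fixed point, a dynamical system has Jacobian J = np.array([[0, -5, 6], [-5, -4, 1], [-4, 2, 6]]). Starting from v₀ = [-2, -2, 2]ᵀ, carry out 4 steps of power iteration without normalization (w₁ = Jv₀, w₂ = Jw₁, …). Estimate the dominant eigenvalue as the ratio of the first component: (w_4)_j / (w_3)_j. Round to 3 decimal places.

w1 = Jv₀ = (22, 20, 16)
w2 = Jw1 = (-4, -174, 48)
w3 = Jw2 = (1158, 764, -44)
w4 = Jw3 = (-4084, -8890, -3368)
Ratio at component: -4084 / 1158 = -3.527

-3.527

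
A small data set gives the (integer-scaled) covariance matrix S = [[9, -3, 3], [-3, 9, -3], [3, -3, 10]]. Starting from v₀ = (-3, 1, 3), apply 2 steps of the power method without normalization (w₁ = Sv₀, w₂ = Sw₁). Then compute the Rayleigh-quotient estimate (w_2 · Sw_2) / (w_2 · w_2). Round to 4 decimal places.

w1 = Sv₀ = (9·(-3) + (-3)·1 + 3·3; (-3)·(-3) + 9·1 + (-3)·3; 3·(-3) + (-3)·1 + 10·3) = (-21, 9, 18)
w2 = Sw1 = (9·(-21) + (-3)·9 + 3·18; (-3)·(-21) + 9·9 + (-3)·18; 3·(-21) + (-3)·9 + 10·18) = (-162, 90, 90)
Sw2 = (-1458, 1026, 144)
w2·Sw2 = (-162)·(-1458) + 90·1026 + 90·144 = 341496; w2·w2 = (-162)·(-162) + 90·90 + 90·90 = 42444
λ ≈ 341496/42444 = 8.0458

λ ≈ 8.0458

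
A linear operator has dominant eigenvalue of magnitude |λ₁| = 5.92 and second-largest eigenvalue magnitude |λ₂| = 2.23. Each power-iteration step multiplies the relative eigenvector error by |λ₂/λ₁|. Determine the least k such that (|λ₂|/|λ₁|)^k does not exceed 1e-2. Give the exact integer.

|λ₂/λ₁| = 2.23/5.92 = 0.37669
Need k ≥ ln(1e-2) / ln(0.37669) = -4.6052 / -0.9763 ≈ 4.717
Smallest integer k satisfying the bound: 5

5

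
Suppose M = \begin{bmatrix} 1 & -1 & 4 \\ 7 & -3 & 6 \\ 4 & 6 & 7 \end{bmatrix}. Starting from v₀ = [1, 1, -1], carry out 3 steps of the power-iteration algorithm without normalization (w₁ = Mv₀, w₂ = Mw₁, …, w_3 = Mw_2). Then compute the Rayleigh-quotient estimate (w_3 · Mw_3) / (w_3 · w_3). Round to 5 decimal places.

-4.32756

w1 = Mv₀ = (-4, -2, 3)
w2 = Mw1 = (10, -4, -7)
w3 = Mw2 = (-14, 40, -33)
Mw3 = (-186, -416, -47)
w3·Mw3 = (-14)·(-186) + 40·(-416) + (-33)·(-47) = -12485; w3·w3 = (-14)·(-14) + 40·40 + (-33)·(-33) = 2885
λ ≈ -12485/2885 = -4.32756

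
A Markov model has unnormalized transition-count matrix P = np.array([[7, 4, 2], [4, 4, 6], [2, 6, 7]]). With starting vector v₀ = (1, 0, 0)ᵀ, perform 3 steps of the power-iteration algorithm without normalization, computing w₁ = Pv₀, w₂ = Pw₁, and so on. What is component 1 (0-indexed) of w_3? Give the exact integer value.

812

w1 = Pv₀ = (7·1 + 4·0 + 2·0; 4·1 + 4·0 + 6·0; 2·1 + 6·0 + 7·0) = (7, 4, 2)
w2 = Pw1 = (7·7 + 4·4 + 2·2; 4·7 + 4·4 + 6·2; 2·7 + 6·4 + 7·2) = (69, 56, 52)
w3 = Pw2 = (811, 812, 838)
The requested component of w3 is 812.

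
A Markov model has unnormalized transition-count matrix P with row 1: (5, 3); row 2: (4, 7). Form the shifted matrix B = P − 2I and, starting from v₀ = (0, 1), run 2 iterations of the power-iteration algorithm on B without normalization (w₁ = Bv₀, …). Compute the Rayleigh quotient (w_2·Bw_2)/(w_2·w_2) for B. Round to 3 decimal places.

B = P − 2I has rows (3, 3); (4, 5)
w1 = Bv₀ = (3·0 + 3·1; 4·0 + 5·1) = (3, 5)
w2 = Bw1 = (3·3 + 3·5; 4·3 + 5·5) = (24, 37)
Bw2 = (183, 281)
w2·Bw2 = 14789; w2·w2 = 1945; μ ≈ 14789/1945 = 7.604

7.604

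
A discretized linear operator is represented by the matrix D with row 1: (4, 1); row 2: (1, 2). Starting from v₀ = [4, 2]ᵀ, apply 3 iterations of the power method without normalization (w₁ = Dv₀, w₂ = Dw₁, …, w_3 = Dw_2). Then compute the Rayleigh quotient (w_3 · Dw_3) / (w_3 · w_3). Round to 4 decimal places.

λ ≈ 4.4142

w1 = Dv₀ = (18, 8)
w2 = Dw1 = (80, 34)
w3 = Dw2 = (354, 148)
Dw3 = (1564, 650)
w3·Dw3 = 354·1564 + 148·650 = 649856; w3·w3 = 354·354 + 148·148 = 147220
λ ≈ 649856/147220 = 4.4142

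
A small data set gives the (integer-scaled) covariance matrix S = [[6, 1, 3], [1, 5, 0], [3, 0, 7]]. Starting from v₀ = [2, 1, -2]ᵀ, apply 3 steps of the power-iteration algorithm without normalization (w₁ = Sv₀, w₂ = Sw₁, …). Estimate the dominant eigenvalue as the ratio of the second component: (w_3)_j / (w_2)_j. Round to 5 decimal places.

5.59524

w1 = Sv₀ = (6·2 + 1·1 + 3·(-2); 1·2 + 5·1 + 0·(-2); 3·2 + 0·1 + 7·(-2)) = (7, 7, -8)
w2 = Sw1 = (6·7 + 1·7 + 3·(-8); 1·7 + 5·7 + 0·(-8); 3·7 + 0·7 + 7·(-8)) = (25, 42, -35)
w3 = Sw2 = (87, 235, -170)
Ratio at component: 235 / 42 = 5.59524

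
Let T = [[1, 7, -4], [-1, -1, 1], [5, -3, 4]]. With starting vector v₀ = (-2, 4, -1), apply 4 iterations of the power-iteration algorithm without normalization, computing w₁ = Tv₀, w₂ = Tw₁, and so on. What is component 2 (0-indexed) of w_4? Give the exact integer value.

w1 = Tv₀ = (1·(-2) + 7·4 + (-4)·(-1); (-1)·(-2) + (-1)·4 + 1·(-1); 5·(-2) + (-3)·4 + 4·(-1)) = (30, -3, -26)
w2 = Tw1 = (1·30 + 7·(-3) + (-4)·(-26); (-1)·30 + (-1)·(-3) + 1·(-26); 5·30 + (-3)·(-3) + 4·(-26)) = (113, -53, 55)
w3 = Tw2 = (-478, -5, 944)
w4 = Tw3 = (-4289, 1427, 1401)
The requested component of w4 is 1401.

1401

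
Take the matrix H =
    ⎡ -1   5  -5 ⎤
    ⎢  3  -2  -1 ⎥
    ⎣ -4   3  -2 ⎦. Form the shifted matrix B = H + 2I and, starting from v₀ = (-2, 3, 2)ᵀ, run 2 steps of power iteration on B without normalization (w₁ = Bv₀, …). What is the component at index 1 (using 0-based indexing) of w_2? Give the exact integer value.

B = H + 2I has rows (1, 5, -5); (3, 0, -1); (-4, 3, 0)
w1 = Bv₀ = (1·(-2) + 5·3 + (-5)·2; 3·(-2) + 0·3 + (-1)·2; (-4)·(-2) + 3·3 + 0·2) = (3, -8, 17)
w2 = Bw1 = (1·3 + 5·(-8) + (-5)·17; 3·3 + 0·(-8) + (-1)·17; (-4)·3 + 3·(-8) + 0·17) = (-122, -8, -36)
Requested component of w2: -8

-8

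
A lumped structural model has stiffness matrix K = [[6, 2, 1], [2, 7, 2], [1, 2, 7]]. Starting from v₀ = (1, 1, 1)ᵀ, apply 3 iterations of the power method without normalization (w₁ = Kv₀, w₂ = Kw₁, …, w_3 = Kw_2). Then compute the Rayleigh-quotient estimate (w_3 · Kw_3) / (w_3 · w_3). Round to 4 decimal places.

λ ≈ 10.1181

w1 = Kv₀ = (6·1 + 2·1 + 1·1; 2·1 + 7·1 + 2·1; 1·1 + 2·1 + 7·1) = (9, 11, 10)
w2 = Kw1 = (6·9 + 2·11 + 1·10; 2·9 + 7·11 + 2·10; 1·9 + 2·11 + 7·10) = (86, 115, 101)
w3 = Kw2 = (847, 1179, 1023)
Kw3 = (8463, 11993, 10366)
w3·Kw3 = 847·8463 + 1179·11993 + 1023·10366 = 31912326; w3·w3 = 847·847 + 1179·1179 + 1023·1023 = 3153979
λ ≈ 31912326/3153979 = 10.1181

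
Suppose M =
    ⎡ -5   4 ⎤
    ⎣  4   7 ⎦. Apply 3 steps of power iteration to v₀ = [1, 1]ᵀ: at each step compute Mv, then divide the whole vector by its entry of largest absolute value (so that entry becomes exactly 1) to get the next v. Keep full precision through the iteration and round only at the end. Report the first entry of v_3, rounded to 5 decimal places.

Mv0 = (-1.000000, 11.000000); divide by 11.000000 → v1 = (-0.090909, 1.000000)
Mv1 = (4.454545, 6.636364); divide by 6.636364 → v2 = (0.671233, 1.000000)
Mv2 = (0.643836, 9.684932); divide by 9.684932 → v3 = (0.066478, 1.000000)
Requested entry of v3: 47/707 = 0.06648

0.06648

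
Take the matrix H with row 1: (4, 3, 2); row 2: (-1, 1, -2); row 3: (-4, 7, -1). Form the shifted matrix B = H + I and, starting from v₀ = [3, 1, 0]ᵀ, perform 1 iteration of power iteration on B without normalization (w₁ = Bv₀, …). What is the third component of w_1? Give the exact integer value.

-5

B = H + I has rows (5, 3, 2); (-1, 2, -2); (-4, 7, 0)
w1 = Bv₀ = (5·3 + 3·1 + 2·0; (-1)·3 + 2·1 + (-2)·0; (-4)·3 + 7·1 + 0·0) = (18, -1, -5)
Requested component of w1: -5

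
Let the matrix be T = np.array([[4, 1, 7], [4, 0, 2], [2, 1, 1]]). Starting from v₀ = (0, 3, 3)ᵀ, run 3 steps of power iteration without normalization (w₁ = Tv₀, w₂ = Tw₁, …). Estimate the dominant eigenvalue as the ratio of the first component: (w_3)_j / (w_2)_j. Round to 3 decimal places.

7.667

w1 = Tv₀ = (4·0 + 1·3 + 7·3; 4·0 + 0·3 + 2·3; 2·0 + 1·3 + 1·3) = (24, 6, 6)
w2 = Tw1 = (4·24 + 1·6 + 7·6; 4·24 + 0·6 + 2·6; 2·24 + 1·6 + 1·6) = (144, 108, 60)
w3 = Tw2 = (1104, 696, 456)
Ratio at component: 1104 / 144 = 7.667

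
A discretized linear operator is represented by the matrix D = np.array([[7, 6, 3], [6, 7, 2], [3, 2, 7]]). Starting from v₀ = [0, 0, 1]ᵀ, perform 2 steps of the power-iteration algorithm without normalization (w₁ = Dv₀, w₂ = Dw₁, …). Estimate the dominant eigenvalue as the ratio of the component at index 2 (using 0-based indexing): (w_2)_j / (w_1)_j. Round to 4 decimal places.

λ ≈ 8.8571

w1 = Dv₀ = (3, 2, 7)
w2 = Dw1 = (54, 46, 62)
Ratio at component: 62 / 7 = 8.8571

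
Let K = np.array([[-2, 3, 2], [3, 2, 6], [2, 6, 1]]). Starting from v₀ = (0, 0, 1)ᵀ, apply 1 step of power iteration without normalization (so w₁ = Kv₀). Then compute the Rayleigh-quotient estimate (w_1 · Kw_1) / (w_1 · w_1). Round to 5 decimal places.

λ ≈ 5.29268

w1 = Kv₀ = (2, 6, 1)
Kw1 = (16, 24, 41)
w1·Kw1 = 2·16 + 6·24 + 1·41 = 217; w1·w1 = 2·2 + 6·6 + 1·1 = 41
λ ≈ 217/41 = 5.29268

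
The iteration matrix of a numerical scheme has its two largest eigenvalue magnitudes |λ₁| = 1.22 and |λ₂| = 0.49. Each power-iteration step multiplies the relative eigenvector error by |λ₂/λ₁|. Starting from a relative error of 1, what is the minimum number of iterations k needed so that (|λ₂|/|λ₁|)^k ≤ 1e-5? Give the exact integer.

13

|λ₂/λ₁| = 0.49/1.22 = 0.40164
Need k ≥ ln(1e-5) / ln(0.40164) = -11.5129 / -0.9122 ≈ 12.621
Smallest integer k satisfying the bound: 13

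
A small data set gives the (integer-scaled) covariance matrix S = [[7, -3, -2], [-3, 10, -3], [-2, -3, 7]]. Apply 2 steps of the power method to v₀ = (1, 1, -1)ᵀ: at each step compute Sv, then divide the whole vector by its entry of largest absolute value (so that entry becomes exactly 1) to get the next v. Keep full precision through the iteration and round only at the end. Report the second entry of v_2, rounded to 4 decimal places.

-0.9365

Sv0 = (6.00000, 10.00000, -12.00000); divide by -12.00000 → v1 = (-0.50000, -0.83333, 1.00000)
Sv1 = (-3.00000, -9.83333, 10.50000); divide by 10.50000 → v2 = (-0.28571, -0.93651, 1.00000)
Requested entry of v2: 118/-126 = -0.9365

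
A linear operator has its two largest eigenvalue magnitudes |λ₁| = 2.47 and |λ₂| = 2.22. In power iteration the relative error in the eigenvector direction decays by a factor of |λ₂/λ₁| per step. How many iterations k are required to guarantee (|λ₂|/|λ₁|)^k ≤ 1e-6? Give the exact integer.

130

|λ₂/λ₁| = 2.22/2.47 = 0.89879
Need k ≥ ln(1e-6) / ln(0.89879) = -13.8155 / -0.1067 ≈ 129.467
Smallest integer k satisfying the bound: 130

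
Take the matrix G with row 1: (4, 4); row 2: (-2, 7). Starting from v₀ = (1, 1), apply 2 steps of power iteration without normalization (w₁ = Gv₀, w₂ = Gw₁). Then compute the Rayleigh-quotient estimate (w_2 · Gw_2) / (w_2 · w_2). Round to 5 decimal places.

w1 = Gv₀ = (8, 5)
w2 = Gw1 = (52, 19)
Gw2 = (284, 29)
w2·Gw2 = 52·284 + 19·29 = 15319; w2·w2 = 52·52 + 19·19 = 3065
λ ≈ 15319/3065 = 4.99804

λ ≈ 4.99804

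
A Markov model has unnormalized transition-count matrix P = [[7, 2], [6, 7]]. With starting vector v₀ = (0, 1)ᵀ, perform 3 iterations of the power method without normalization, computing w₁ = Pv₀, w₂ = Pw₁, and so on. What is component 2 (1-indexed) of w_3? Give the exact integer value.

w1 = Pv₀ = (7·0 + 2·1; 6·0 + 7·1) = (2, 7)
w2 = Pw1 = (7·2 + 2·7; 6·2 + 7·7) = (28, 61)
w3 = Pw2 = (318, 595)
The requested component of w3 is 595.

595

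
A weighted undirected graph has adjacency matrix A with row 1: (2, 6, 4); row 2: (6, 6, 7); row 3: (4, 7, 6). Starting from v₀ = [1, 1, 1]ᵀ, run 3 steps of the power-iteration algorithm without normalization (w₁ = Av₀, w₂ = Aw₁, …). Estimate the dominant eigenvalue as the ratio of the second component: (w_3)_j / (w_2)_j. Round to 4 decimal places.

λ ≈ 16.5475

w1 = Av₀ = (2·1 + 6·1 + 4·1; 6·1 + 6·1 + 7·1; 4·1 + 7·1 + 6·1) = (12, 19, 17)
w2 = Aw1 = (2·12 + 6·19 + 4·17; 6·12 + 6·19 + 7·17; 4·12 + 7·19 + 6·17) = (206, 305, 283)
w3 = Aw2 = (3374, 5047, 4657)
Ratio at component: 5047 / 305 = 16.5475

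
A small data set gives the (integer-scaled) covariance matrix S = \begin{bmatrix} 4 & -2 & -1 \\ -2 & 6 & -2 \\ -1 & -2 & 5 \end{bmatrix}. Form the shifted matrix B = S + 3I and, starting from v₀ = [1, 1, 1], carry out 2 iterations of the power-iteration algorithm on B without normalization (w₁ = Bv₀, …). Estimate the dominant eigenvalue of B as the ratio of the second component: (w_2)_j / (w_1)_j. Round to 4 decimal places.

μ ≈ 5.4000

B = S + 3I has rows (7, -2, -1); (-2, 9, -2); (-1, -2, 8)
w1 = Bv₀ = (4, 5, 5)
w2 = Bw1 = (13, 27, 26)
Ratio: 27/5 = 5.4000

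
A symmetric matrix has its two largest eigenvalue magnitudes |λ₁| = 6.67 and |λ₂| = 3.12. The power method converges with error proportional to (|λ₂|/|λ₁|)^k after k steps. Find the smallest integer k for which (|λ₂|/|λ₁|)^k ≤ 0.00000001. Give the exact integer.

|λ₂/λ₁| = 3.12/6.67 = 0.46777
Need k ≥ ln(0.00000001) / ln(0.46777) = -18.4207 / -0.7598 ≈ 24.245
Smallest integer k satisfying the bound: 25

25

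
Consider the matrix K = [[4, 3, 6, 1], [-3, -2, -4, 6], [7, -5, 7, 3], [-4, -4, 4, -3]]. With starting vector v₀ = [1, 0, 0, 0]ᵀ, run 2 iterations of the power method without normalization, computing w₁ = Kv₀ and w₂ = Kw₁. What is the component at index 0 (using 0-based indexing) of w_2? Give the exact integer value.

45

w1 = Kv₀ = (4·1 + 3·0 + 6·0 + 1·0; (-3)·1 + (-2)·0 + (-4)·0 + 6·0; 7·1 + (-5)·0 + 7·0 + 3·0; (-4)·1 + (-4)·0 + 4·0 + (-3)·0) = (4, -3, 7, -4)
w2 = Kw1 = (4·4 + 3·(-3) + 6·7 + 1·(-4); (-3)·4 + (-2)·(-3) + (-4)·7 + 6·(-4); 7·4 + (-5)·(-3) + 7·7 + 3·(-4); (-4)·4 + (-4)·(-3) + 4·7 + (-3)·(-4)) = (45, -58, 80, 36)
The requested component of w2 is 45.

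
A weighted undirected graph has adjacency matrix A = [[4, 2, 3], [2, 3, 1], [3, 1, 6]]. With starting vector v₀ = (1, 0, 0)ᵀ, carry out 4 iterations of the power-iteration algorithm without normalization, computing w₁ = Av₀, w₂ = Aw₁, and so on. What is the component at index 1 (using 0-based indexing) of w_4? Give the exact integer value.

1211

w1 = Av₀ = (4·1 + 2·0 + 3·0; 2·1 + 3·0 + 1·0; 3·1 + 1·0 + 6·0) = (4, 2, 3)
w2 = Aw1 = (4·4 + 2·2 + 3·3; 2·4 + 3·2 + 1·3; 3·4 + 1·2 + 6·3) = (29, 17, 32)
w3 = Aw2 = (246, 141, 296)
w4 = Aw3 = (2154, 1211, 2655)
The requested component of w4 is 1211.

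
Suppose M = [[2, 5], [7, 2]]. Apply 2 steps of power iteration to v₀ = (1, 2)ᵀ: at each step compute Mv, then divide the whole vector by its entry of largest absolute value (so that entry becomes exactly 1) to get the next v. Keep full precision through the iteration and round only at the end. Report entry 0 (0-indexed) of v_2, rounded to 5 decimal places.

Mv0 = (12.000000, 11.000000); divide by 12.000000 → v1 = (1.000000, 0.916667)
Mv1 = (6.583333, 8.833333); divide by 8.833333 → v2 = (0.745283, 1.000000)
Requested entry of v2: 79/106 = 0.74528

0.74528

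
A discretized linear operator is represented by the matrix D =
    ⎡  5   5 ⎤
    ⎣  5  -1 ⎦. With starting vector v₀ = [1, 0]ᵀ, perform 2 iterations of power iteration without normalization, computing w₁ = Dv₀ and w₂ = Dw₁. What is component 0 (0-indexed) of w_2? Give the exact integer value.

50

w1 = Dv₀ = (5, 5)
w2 = Dw1 = (50, 20)
The requested component of w2 is 50.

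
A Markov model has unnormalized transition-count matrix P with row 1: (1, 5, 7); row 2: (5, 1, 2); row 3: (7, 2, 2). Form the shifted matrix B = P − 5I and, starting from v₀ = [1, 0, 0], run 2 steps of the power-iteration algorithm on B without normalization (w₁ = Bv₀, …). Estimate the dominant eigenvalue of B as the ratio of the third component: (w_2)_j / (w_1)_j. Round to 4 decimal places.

B = P − 5I has rows (-4, 5, 7); (5, -4, 2); (7, 2, -3)
w1 = Bv₀ = (-4, 5, 7)
w2 = Bw1 = (90, -26, -39)
Ratio: -39/7 = -5.5714

-5.5714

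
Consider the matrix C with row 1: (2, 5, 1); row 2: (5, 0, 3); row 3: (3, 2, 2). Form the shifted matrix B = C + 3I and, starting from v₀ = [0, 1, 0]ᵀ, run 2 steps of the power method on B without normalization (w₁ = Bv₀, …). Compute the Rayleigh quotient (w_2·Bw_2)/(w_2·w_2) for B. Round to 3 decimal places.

10.782

B = C + 3I has rows (5, 5, 1); (5, 3, 3); (3, 2, 5)
w1 = Bv₀ = (5, 3, 2)
w2 = Bw1 = (42, 40, 31)
Bw2 = (441, 423, 361)
w2·Bw2 = 46633; w2·w2 = 4325; μ ≈ 46633/4325 = 10.782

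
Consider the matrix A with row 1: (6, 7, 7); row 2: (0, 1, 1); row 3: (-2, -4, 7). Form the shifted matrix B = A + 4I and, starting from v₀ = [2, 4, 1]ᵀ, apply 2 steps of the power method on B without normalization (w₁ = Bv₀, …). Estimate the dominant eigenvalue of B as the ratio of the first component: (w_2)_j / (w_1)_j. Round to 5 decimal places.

11.52727

B = A + 4I has rows (10, 7, 7); (0, 5, 1); (-2, -4, 11)
w1 = Bv₀ = (10·2 + 7·4 + 7·1; 0·2 + 5·4 + 1·1; (-2)·2 + (-4)·4 + 11·1) = (55, 21, -9)
w2 = Bw1 = (10·55 + 7·21 + 7·(-9); 0·55 + 5·21 + 1·(-9); (-2)·55 + (-4)·21 + 11·(-9)) = (634, 96, -293)
Ratio: 634/55 = 11.52727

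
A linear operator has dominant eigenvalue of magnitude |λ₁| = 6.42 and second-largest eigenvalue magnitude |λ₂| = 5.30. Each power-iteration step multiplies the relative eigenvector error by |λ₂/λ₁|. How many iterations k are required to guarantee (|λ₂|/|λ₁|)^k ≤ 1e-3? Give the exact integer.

|λ₂/λ₁| = 5.30/6.42 = 0.82555
Need k ≥ ln(1e-3) / ln(0.82555) = -6.9078 / -0.1917 ≈ 36.032
Smallest integer k satisfying the bound: 37

37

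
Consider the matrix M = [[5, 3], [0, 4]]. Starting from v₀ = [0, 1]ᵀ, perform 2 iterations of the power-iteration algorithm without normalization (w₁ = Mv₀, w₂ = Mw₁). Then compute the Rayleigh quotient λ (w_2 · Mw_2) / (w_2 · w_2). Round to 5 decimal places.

w1 = Mv₀ = (5·0 + 3·1; 0·0 + 4·1) = (3, 4)
w2 = Mw1 = (5·3 + 3·4; 0·3 + 4·4) = (27, 16)
Mw2 = (183, 64)
w2·Mw2 = 27·183 + 16·64 = 5965; w2·w2 = 27·27 + 16·16 = 985
λ ≈ 5965/985 = 6.05584

λ ≈ 6.05584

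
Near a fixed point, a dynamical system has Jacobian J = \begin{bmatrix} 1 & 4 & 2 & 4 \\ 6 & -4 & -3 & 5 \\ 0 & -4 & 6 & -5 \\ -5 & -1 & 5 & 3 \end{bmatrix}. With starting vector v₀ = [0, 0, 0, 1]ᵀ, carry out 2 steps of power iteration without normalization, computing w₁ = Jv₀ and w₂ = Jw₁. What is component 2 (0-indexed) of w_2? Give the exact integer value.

w1 = Jv₀ = (4, 5, -5, 3)
w2 = Jw1 = (26, 34, -65, -41)
The requested component of w2 is -65.

-65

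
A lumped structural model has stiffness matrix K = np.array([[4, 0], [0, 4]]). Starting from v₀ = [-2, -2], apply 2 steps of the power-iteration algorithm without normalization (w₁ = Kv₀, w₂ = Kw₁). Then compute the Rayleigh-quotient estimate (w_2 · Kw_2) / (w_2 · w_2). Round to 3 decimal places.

4.000

w1 = Kv₀ = (4·(-2) + 0·(-2); 0·(-2) + 4·(-2)) = (-8, -8)
w2 = Kw1 = (4·(-8) + 0·(-8); 0·(-8) + 4·(-8)) = (-32, -32)
Kw2 = (-128, -128)
w2·Kw2 = (-32)·(-128) + (-32)·(-128) = 8192; w2·w2 = (-32)·(-32) + (-32)·(-32) = 2048
λ ≈ 8192/2048 = 4.000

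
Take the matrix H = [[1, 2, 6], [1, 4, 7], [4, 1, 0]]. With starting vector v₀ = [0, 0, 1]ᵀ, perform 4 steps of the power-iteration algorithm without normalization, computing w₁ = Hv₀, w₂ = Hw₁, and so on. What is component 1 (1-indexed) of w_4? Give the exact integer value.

w1 = Hv₀ = (1·0 + 2·0 + 6·1; 1·0 + 4·0 + 7·1; 4·0 + 1·0 + 0·1) = (6, 7, 0)
w2 = Hw1 = (1·6 + 2·7 + 6·0; 1·6 + 4·7 + 7·0; 4·6 + 1·7 + 0·0) = (20, 34, 31)
w3 = Hw2 = (274, 373, 114)
w4 = Hw3 = (1704, 2564, 1469)
The requested component of w4 is 1704.

1704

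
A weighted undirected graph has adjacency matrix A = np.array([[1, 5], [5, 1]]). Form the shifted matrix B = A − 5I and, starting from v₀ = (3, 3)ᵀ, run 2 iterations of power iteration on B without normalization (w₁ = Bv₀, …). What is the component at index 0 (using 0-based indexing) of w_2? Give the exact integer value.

3

B = A − 5I has rows (-4, 5); (5, -4)
w1 = Bv₀ = (3, 3)
w2 = Bw1 = (3, 3)
Requested component of w2: 3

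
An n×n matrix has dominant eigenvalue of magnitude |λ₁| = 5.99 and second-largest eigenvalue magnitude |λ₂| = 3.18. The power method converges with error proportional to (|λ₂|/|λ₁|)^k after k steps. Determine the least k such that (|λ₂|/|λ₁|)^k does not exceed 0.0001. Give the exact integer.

15

|λ₂/λ₁| = 3.18/5.99 = 0.53088
Need k ≥ ln(0.0001) / ln(0.53088) = -9.2103 / -0.6332 ≈ 14.545
Smallest integer k satisfying the bound: 15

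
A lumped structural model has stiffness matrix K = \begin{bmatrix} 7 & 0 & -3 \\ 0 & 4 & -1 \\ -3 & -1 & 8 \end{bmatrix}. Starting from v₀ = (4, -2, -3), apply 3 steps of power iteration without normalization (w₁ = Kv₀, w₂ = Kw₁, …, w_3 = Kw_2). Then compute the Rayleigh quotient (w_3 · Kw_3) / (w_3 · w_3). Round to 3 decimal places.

10.615

w1 = Kv₀ = (37, -5, -34)
w2 = Kw1 = (361, 14, -378)
w3 = Kw2 = (3661, 434, -4121)
Kw3 = (37990, 5857, -44385)
w3·Kw3 = 3661·37990 + 434·5857 + (-4121)·(-44385) = 324533913; w3·w3 = 3661·3661 + 434·434 + (-4121)·(-4121) = 30573918
λ ≈ 324533913/30573918 = 10.615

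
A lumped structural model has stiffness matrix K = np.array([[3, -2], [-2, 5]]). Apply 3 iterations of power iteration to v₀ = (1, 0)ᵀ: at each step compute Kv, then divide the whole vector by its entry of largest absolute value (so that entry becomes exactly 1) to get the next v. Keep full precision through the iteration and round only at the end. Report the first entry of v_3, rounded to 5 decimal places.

-0.66981

Kv0 = (3.000000, -2.000000); divide by 3.000000 → v1 = (1.000000, -0.666667)
Kv1 = (4.333333, -5.333333); divide by -5.333333 → v2 = (-0.812500, 1.000000)
Kv2 = (-4.437500, 6.625000); divide by 6.625000 → v3 = (-0.669811, 1.000000)
Requested entry of v3: 71/-106 = -0.66981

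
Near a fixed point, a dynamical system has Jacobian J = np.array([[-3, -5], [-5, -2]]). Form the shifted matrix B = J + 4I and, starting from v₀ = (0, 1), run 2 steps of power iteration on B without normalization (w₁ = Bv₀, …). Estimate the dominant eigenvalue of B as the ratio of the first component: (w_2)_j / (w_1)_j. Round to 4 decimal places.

B = J + 4I has rows (1, -5); (-5, 2)
w1 = Bv₀ = (1·0 + (-5)·1; (-5)·0 + 2·1) = (-5, 2)
w2 = Bw1 = (1·(-5) + (-5)·2; (-5)·(-5) + 2·2) = (-15, 29)
Ratio: -15/-5 = 3.0000

3.0000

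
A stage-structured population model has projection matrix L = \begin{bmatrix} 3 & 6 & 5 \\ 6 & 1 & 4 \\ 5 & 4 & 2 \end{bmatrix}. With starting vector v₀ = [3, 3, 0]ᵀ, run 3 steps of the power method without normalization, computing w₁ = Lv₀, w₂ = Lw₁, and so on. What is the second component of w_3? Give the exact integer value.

3435

w1 = Lv₀ = (3·3 + 6·3 + 5·0; 6·3 + 1·3 + 4·0; 5·3 + 4·3 + 2·0) = (27, 21, 27)
w2 = Lw1 = (3·27 + 6·21 + 5·27; 6·27 + 1·21 + 4·27; 5·27 + 4·21 + 2·27) = (342, 291, 273)
w3 = Lw2 = (4137, 3435, 3420)
The requested component of w3 is 3435.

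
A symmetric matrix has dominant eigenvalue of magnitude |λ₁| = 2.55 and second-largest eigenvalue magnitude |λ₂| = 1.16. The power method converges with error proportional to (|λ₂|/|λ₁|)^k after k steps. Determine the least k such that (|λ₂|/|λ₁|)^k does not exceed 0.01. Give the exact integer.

6

|λ₂/λ₁| = 1.16/2.55 = 0.45490
Need k ≥ ln(0.01) / ln(0.45490) = -4.6052 / -0.7877 ≈ 5.847
Smallest integer k satisfying the bound: 6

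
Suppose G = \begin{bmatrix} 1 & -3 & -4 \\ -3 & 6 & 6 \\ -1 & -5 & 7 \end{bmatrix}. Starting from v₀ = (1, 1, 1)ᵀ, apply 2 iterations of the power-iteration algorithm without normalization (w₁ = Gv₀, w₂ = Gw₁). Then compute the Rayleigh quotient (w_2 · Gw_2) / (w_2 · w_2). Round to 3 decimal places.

w1 = Gv₀ = (1·1 + (-3)·1 + (-4)·1; (-3)·1 + 6·1 + 6·1; (-1)·1 + (-5)·1 + 7·1) = (-6, 9, 1)
w2 = Gw1 = (1·(-6) + (-3)·9 + (-4)·1; (-3)·(-6) + 6·9 + 6·1; (-1)·(-6) + (-5)·9 + 7·1) = (-37, 78, -32)
Gw2 = (-143, 387, -577)
w2·Gw2 = (-37)·(-143) + 78·387 + (-32)·(-577) = 53941; w2·w2 = (-37)·(-37) + 78·78 + (-32)·(-32) = 8477
λ ≈ 53941/8477 = 6.363

6.363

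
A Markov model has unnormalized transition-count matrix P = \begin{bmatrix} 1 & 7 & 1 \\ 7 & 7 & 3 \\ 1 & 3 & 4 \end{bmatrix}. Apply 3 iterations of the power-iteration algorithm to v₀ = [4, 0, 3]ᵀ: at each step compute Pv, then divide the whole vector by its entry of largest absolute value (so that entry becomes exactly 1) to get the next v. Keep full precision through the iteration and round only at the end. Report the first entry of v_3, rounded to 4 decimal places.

0.5898

Pv0 = (7.00000, 37.00000, 16.00000); divide by 37.00000 → v1 = (0.18919, 1.00000, 0.43243)
Pv1 = (7.62162, 9.62162, 4.91892); divide by 9.62162 → v2 = (0.79213, 1.00000, 0.51124)
Pv2 = (8.30337, 14.07865, 5.83708); divide by 14.07865 → v3 = (0.58978, 1.00000, 0.41460)
Requested entry of v3: 2956/5012 = 0.5898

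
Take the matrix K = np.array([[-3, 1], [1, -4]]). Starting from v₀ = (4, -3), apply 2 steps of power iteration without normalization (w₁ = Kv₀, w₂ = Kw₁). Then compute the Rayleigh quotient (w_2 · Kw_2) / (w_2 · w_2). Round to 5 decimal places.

w1 = Kv₀ = (-15, 16)
w2 = Kw1 = (61, -79)
Kw2 = (-262, 377)
w2·Kw2 = 61·(-262) + (-79)·377 = -45765; w2·w2 = 61·61 + (-79)·(-79) = 9962
λ ≈ -45765/9962 = -4.59396

-4.59396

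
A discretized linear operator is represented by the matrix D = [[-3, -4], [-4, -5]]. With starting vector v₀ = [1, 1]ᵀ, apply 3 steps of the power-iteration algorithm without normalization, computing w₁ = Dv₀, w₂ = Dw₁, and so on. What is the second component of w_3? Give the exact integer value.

w1 = Dv₀ = ((-3)·1 + (-4)·1; (-4)·1 + (-5)·1) = (-7, -9)
w2 = Dw1 = ((-3)·(-7) + (-4)·(-9); (-4)·(-7) + (-5)·(-9)) = (57, 73)
w3 = Dw2 = (-463, -593)
The requested component of w3 is -593.

-593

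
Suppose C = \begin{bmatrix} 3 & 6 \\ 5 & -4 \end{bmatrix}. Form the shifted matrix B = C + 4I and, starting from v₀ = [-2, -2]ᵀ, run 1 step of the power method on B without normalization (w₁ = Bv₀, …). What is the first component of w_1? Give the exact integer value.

B = C + 4I has rows (7, 6); (5, 0)
w1 = Bv₀ = (7·(-2) + 6·(-2); 5·(-2) + 0·(-2)) = (-26, -10)
Requested component of w1: -26

-26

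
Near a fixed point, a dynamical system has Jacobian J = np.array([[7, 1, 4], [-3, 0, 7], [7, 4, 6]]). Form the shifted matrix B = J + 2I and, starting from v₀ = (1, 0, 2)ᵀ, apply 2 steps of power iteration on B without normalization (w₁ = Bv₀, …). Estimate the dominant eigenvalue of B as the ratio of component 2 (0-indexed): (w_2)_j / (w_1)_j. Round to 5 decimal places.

15.08696

B = J + 2I has rows (9, 1, 4); (-3, 2, 7); (7, 4, 8)
w1 = Bv₀ = (17, 11, 23)
w2 = Bw1 = (256, 132, 347)
Ratio: 347/23 = 15.08696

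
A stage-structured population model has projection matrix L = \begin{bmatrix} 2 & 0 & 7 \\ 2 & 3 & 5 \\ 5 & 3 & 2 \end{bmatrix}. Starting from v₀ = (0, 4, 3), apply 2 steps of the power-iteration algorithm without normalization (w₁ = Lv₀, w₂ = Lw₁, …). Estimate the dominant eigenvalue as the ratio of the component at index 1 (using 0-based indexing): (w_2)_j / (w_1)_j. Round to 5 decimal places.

λ ≈ 7.88889

w1 = Lv₀ = (2·0 + 0·4 + 7·3; 2·0 + 3·4 + 5·3; 5·0 + 3·4 + 2·3) = (21, 27, 18)
w2 = Lw1 = (2·21 + 0·27 + 7·18; 2·21 + 3·27 + 5·18; 5·21 + 3·27 + 2·18) = (168, 213, 222)
Ratio at component: 213 / 27 = 7.88889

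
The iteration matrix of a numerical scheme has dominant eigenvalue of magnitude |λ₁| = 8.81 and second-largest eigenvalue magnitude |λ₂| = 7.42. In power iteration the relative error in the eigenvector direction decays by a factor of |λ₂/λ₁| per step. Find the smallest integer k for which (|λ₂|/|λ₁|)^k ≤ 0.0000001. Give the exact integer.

|λ₂/λ₁| = 7.42/8.81 = 0.84222
Need k ≥ ln(0.0000001) / ln(0.84222) = -16.1181 / -0.1717 ≈ 93.869
Smallest integer k satisfying the bound: 94

94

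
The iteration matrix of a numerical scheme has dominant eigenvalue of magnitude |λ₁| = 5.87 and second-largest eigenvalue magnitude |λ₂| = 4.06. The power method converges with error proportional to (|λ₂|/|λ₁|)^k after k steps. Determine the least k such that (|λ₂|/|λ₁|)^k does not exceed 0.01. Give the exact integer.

|λ₂/λ₁| = 4.06/5.87 = 0.69165
Need k ≥ ln(0.01) / ln(0.69165) = -4.6052 / -0.3687 ≈ 12.491
Smallest integer k satisfying the bound: 13

13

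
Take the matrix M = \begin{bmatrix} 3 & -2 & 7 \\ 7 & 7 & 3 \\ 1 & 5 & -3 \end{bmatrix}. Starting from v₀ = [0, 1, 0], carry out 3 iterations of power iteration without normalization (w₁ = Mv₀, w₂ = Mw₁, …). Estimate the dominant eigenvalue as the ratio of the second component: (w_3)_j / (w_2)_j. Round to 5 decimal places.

λ ≈ 10.18000

w1 = Mv₀ = (3·0 + (-2)·1 + 7·0; 7·0 + 7·1 + 3·0; 1·0 + 5·1 + (-3)·0) = (-2, 7, 5)
w2 = Mw1 = (3·(-2) + (-2)·7 + 7·5; 7·(-2) + 7·7 + 3·5; 1·(-2) + 5·7 + (-3)·5) = (15, 50, 18)
w3 = Mw2 = (71, 509, 211)
Ratio at component: 509 / 50 = 10.18000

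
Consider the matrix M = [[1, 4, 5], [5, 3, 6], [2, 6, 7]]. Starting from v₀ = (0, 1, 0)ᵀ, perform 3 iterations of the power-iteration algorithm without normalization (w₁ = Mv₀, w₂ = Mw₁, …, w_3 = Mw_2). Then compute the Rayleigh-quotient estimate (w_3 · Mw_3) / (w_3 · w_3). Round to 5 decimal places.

13.63975

w1 = Mv₀ = (4, 3, 6)
w2 = Mw1 = (46, 65, 68)
w3 = Mw2 = (646, 833, 958)
Mw3 = (8768, 11477, 12996)
w3·Mw3 = 646·8768 + 833·11477 + 958·12996 = 27674637; w3·w3 = 646·646 + 833·833 + 958·958 = 2028969
λ ≈ 27674637/2028969 = 13.63975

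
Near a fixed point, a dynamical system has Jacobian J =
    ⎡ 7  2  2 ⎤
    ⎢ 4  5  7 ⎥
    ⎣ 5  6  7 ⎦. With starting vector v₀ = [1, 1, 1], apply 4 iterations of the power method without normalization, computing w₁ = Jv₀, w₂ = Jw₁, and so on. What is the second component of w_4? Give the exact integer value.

w1 = Jv₀ = (7·1 + 2·1 + 2·1; 4·1 + 5·1 + 7·1; 5·1 + 6·1 + 7·1) = (11, 16, 18)
w2 = Jw1 = (7·11 + 2·16 + 2·18; 4·11 + 5·16 + 7·18; 5·11 + 6·16 + 7·18) = (145, 250, 277)
w3 = Jw2 = (2069, 3769, 4164)
w4 = Jw3 = (30349, 56269, 62107)
The requested component of w4 is 56269.

56269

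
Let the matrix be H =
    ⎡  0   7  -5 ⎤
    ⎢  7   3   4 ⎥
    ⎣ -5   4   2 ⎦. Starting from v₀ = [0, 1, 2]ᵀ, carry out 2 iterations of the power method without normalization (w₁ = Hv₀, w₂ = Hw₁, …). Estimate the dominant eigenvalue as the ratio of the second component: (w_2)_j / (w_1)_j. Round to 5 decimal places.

4.00000

w1 = Hv₀ = (0·0 + 7·1 + (-5)·2; 7·0 + 3·1 + 4·2; (-5)·0 + 4·1 + 2·2) = (-3, 11, 8)
w2 = Hw1 = (0·(-3) + 7·11 + (-5)·8; 7·(-3) + 3·11 + 4·8; (-5)·(-3) + 4·11 + 2·8) = (37, 44, 75)
Ratio at component: 44 / 11 = 4.00000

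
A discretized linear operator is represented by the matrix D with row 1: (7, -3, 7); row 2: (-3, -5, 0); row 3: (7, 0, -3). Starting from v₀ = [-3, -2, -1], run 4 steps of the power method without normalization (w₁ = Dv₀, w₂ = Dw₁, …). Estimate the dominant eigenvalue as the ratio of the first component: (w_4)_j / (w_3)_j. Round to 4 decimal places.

w1 = Dv₀ = (7·(-3) + (-3)·(-2) + 7·(-1); (-3)·(-3) + (-5)·(-2) + 0·(-1); 7·(-3) + 0·(-2) + (-3)·(-1)) = (-22, 19, -18)
w2 = Dw1 = (7·(-22) + (-3)·19 + 7·(-18); (-3)·(-22) + (-5)·19 + 0·(-18); 7·(-22) + 0·19 + (-3)·(-18)) = (-337, -29, -100)
w3 = Dw2 = (-2972, 1156, -2059)
w4 = Dw3 = (-38685, 3136, -14627)
Ratio at component: -38685 / -2972 = 13.0165

λ ≈ 13.0165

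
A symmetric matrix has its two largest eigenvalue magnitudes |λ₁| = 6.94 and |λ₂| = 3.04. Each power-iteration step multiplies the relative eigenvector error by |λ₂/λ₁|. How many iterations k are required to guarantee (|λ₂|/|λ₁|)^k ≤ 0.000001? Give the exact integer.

|λ₂/λ₁| = 3.04/6.94 = 0.43804
Need k ≥ ln(0.000001) / ln(0.43804) = -13.8155 / -0.8254 ≈ 16.737
Smallest integer k satisfying the bound: 17

17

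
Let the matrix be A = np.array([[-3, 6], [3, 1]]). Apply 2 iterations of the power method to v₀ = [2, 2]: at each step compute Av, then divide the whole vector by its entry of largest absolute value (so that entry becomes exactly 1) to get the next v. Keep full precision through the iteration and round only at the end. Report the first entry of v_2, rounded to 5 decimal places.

1.00000

Av0 = (6.000000, 8.000000); divide by 8.000000 → v1 = (0.750000, 1.000000)
Av1 = (3.750000, 3.250000); divide by 3.750000 → v2 = (1.000000, 0.866667)
Requested entry of v2: 30/30 = 1.00000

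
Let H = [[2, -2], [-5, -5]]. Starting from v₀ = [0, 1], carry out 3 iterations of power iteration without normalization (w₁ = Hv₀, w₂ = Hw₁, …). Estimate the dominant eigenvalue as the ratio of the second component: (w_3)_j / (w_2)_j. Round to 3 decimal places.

w1 = Hv₀ = (2·0 + (-2)·1; (-5)·0 + (-5)·1) = (-2, -5)
w2 = Hw1 = (2·(-2) + (-2)·(-5); (-5)·(-2) + (-5)·(-5)) = (6, 35)
w3 = Hw2 = (-58, -205)
Ratio at component: -205 / 35 = -5.857

-5.857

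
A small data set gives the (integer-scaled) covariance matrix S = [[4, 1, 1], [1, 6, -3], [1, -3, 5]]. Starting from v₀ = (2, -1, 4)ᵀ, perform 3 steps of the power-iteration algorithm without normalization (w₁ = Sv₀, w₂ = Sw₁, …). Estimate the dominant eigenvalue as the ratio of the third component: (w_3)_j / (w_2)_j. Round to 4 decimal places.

w1 = Sv₀ = (11, -16, 25)
w2 = Sw1 = (53, -160, 184)
w3 = Sw2 = (236, -1459, 1453)
Ratio at component: 1453 / 184 = 7.8967

7.8967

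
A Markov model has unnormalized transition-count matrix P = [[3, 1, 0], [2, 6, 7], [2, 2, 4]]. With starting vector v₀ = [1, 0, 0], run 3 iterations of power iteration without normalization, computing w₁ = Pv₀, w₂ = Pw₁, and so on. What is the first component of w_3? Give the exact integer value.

65

w1 = Pv₀ = (3·1 + 1·0 + 0·0; 2·1 + 6·0 + 7·0; 2·1 + 2·0 + 4·0) = (3, 2, 2)
w2 = Pw1 = (3·3 + 1·2 + 0·2; 2·3 + 6·2 + 7·2; 2·3 + 2·2 + 4·2) = (11, 32, 18)
w3 = Pw2 = (65, 340, 158)
The requested component of w3 is 65.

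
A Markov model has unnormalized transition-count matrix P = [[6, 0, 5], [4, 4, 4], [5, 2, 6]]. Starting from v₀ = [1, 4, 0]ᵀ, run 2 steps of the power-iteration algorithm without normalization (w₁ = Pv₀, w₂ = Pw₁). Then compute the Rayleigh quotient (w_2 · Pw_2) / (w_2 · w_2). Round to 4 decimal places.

w1 = Pv₀ = (6·1 + 0·4 + 5·0; 4·1 + 4·4 + 4·0; 5·1 + 2·4 + 6·0) = (6, 20, 13)
w2 = Pw1 = (6·6 + 0·20 + 5·13; 4·6 + 4·20 + 4·13; 5·6 + 2·20 + 6·13) = (101, 156, 148)
Pw2 = (1346, 1620, 1705)
w2·Pw2 = 101·1346 + 156·1620 + 148·1705 = 641006; w2·w2 = 101·101 + 156·156 + 148·148 = 56441
λ ≈ 641006/56441 = 11.3571

λ ≈ 11.3571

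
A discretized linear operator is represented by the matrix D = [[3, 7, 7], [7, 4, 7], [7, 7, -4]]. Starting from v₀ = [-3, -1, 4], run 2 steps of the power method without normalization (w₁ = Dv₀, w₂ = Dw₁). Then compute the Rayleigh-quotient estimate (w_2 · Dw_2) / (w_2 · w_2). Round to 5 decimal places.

w1 = Dv₀ = (3·(-3) + 7·(-1) + 7·4; 7·(-3) + 4·(-1) + 7·4; 7·(-3) + 7·(-1) + (-4)·4) = (12, 3, -44)
w2 = Dw1 = (3·12 + 7·3 + 7·(-44); 7·12 + 4·3 + 7·(-44); 7·12 + 7·3 + (-4)·(-44)) = (-251, -212, 281)
Dw2 = (-270, -638, -4365)
w2·Dw2 = (-251)·(-270) + (-212)·(-638) + 281·(-4365) = -1023539; w2·w2 = (-251)·(-251) + (-212)·(-212) + 281·281 = 186906
λ ≈ -1023539/186906 = -5.47622

-5.47622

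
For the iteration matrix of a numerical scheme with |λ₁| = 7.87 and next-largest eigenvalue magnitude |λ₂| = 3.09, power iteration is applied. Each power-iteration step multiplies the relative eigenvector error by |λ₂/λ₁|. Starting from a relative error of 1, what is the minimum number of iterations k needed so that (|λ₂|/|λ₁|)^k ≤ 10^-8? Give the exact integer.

|λ₂/λ₁| = 3.09/7.87 = 0.39263
Need k ≥ ln(10^-8) / ln(0.39263) = -18.4207 / -0.9349 ≈ 19.704
Smallest integer k satisfying the bound: 20

20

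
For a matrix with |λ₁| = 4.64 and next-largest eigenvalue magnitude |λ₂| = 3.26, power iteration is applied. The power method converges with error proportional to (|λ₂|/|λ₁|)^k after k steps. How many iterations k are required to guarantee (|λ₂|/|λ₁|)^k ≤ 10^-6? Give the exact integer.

40

|λ₂/λ₁| = 3.26/4.64 = 0.70259
Need k ≥ ln(10^-6) / ln(0.70259) = -13.8155 / -0.3530 ≈ 39.139
Smallest integer k satisfying the bound: 40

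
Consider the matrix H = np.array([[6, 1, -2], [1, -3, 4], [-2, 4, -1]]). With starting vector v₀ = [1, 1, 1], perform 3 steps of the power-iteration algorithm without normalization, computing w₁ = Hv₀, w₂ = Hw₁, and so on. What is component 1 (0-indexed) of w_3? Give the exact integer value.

w1 = Hv₀ = (5, 2, 1)
w2 = Hw1 = (30, 3, -3)
w3 = Hw2 = (189, 9, -45)
The requested component of w3 is 9.

9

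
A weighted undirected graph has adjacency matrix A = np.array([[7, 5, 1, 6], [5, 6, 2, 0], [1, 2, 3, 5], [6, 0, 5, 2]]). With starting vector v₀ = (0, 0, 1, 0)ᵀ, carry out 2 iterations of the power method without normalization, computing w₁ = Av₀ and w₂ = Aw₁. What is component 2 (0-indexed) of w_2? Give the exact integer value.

39

w1 = Av₀ = (7·0 + 5·0 + 1·1 + 6·0; 5·0 + 6·0 + 2·1 + 0·0; 1·0 + 2·0 + 3·1 + 5·0; 6·0 + 0·0 + 5·1 + 2·0) = (1, 2, 3, 5)
w2 = Aw1 = (7·1 + 5·2 + 1·3 + 6·5; 5·1 + 6·2 + 2·3 + 0·5; 1·1 + 2·2 + 3·3 + 5·5; 6·1 + 0·2 + 5·3 + 2·5) = (50, 23, 39, 31)
The requested component of w2 is 39.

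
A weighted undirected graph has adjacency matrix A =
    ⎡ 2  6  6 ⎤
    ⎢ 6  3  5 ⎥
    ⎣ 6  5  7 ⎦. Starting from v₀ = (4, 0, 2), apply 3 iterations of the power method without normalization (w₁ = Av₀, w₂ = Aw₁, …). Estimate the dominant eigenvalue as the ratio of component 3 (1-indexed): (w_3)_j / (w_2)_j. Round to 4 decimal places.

15.7986

w1 = Av₀ = (20, 34, 38)
w2 = Aw1 = (472, 412, 556)
w3 = Aw2 = (6752, 6848, 8784)
Ratio at component: 8784 / 556 = 15.7986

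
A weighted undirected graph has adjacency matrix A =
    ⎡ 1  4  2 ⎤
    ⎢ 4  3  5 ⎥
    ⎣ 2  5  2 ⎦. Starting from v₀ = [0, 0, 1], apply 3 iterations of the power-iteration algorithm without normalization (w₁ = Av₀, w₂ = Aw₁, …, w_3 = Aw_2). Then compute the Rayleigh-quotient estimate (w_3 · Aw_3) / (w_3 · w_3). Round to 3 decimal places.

λ ≈ 9.677

w1 = Av₀ = (2, 5, 2)
w2 = Aw1 = (26, 33, 33)
w3 = Aw2 = (224, 368, 283)
Aw3 = (2262, 3415, 2854)
w3·Aw3 = 224·2262 + 368·3415 + 283·2854 = 2571090; w3·w3 = 224·224 + 368·368 + 283·283 = 265689
λ ≈ 2571090/265689 = 9.677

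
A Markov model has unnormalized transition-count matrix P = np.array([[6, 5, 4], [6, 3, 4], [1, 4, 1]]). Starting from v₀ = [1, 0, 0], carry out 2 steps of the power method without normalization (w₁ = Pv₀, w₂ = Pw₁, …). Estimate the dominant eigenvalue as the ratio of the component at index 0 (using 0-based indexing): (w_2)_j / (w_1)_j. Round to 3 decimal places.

11.667

w1 = Pv₀ = (6·1 + 5·0 + 4·0; 6·1 + 3·0 + 4·0; 1·1 + 4·0 + 1·0) = (6, 6, 1)
w2 = Pw1 = (6·6 + 5·6 + 4·1; 6·6 + 3·6 + 4·1; 1·6 + 4·6 + 1·1) = (70, 58, 31)
Ratio at component: 70 / 6 = 11.667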